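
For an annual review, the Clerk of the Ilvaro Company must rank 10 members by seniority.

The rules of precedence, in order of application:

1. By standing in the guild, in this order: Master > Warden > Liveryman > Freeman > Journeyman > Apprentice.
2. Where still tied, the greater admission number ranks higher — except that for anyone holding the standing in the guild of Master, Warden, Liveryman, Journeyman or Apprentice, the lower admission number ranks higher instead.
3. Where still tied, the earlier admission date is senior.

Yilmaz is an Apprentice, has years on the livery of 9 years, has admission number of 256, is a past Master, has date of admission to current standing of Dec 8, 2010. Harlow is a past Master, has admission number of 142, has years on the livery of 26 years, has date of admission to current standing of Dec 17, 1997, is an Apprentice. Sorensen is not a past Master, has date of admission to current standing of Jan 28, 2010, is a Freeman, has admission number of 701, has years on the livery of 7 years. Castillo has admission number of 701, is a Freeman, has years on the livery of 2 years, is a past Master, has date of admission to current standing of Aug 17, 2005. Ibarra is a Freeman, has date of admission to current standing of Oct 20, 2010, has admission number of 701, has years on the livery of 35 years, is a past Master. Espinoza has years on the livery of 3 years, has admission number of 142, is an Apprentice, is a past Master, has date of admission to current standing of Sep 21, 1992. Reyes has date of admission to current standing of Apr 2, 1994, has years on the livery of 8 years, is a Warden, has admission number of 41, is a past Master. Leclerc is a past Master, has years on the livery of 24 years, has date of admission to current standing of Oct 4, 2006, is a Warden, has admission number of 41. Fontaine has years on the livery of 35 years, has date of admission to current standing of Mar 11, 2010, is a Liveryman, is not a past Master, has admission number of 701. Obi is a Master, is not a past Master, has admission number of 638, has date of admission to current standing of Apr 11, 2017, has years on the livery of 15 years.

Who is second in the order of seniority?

Reyes

By standing in the guild: Obi (Master); then Reyes and Leclerc (Warden); then Fontaine (Liveryman); then Castillo, Sorensen and Ibarra (Freeman); then Espinoza, Harlow and Yilmaz (Apprentice).
Reyes and Leclerc both have admission number 41, so the next rule applies.
Among Reyes and Leclerc, by date of admission to current standing (earlier first): Reyes (Apr 2, 1994) before Leclerc (Oct 4, 2006).
Castillo, Sorensen and Ibarra all have admission number 701, so the next rule applies.
Among Castillo, Sorensen and Ibarra, by date of admission to current standing (earlier first): Castillo (Aug 17, 2005) before Sorensen (Jan 28, 2010) before Ibarra (Oct 20, 2010).
Among Espinoza, Harlow and Yilmaz, by admission number (lower first) (reversed rule for this group): Espinoza and Harlow (142) before Yilmaz (256).
Among Espinoza and Harlow, by date of admission to current standing (earlier first): Espinoza (Sep 21, 1992) before Harlow (Dec 17, 1997).
Order: Obi, Reyes, Leclerc, Fontaine, Castillo, Sorensen, Ibarra, Espinoza, Harlow, Yilmaz.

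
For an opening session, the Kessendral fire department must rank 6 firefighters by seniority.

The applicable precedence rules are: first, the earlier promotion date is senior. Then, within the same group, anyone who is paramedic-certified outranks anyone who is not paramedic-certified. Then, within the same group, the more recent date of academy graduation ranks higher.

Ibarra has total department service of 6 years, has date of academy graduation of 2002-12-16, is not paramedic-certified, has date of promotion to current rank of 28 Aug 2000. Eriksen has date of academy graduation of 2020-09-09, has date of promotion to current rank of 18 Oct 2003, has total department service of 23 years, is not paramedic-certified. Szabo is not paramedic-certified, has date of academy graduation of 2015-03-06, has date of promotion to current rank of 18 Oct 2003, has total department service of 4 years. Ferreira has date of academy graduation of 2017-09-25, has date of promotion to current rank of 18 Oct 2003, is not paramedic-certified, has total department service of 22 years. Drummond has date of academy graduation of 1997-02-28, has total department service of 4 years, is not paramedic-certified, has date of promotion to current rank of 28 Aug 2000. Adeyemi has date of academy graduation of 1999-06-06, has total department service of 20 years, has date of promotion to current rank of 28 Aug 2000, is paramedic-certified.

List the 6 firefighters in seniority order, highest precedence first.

Adeyemi, Ibarra, Drummond, Eriksen, Ferreira, Szabo

By date of promotion to current rank (earlier first): Adeyemi, Ibarra and Drummond (each 28 Aug 2000); then Eriksen, Ferreira and Szabo (each 18 Oct 2003).
Among Adeyemi, Ibarra and Drummond, paramedic-certified before not paramedic-certified: Adeyemi (paramedic-certified) before Ibarra and Drummond (not paramedic-certified).
Among Ibarra and Drummond, by date of academy graduation (later first): Ibarra (2002-12-16) before Drummond (1997-02-28).
Eriksen, Ferreira and Szabo are each not paramedic-certified, so the next rule applies.
Among Eriksen, Ferreira and Szabo, by date of academy graduation (later first): Eriksen (2020-09-09) before Ferreira (2017-09-25) before Szabo (2015-03-06).
Full order: Adeyemi, Ibarra, Drummond, Eriksen, Ferreira, Szabo.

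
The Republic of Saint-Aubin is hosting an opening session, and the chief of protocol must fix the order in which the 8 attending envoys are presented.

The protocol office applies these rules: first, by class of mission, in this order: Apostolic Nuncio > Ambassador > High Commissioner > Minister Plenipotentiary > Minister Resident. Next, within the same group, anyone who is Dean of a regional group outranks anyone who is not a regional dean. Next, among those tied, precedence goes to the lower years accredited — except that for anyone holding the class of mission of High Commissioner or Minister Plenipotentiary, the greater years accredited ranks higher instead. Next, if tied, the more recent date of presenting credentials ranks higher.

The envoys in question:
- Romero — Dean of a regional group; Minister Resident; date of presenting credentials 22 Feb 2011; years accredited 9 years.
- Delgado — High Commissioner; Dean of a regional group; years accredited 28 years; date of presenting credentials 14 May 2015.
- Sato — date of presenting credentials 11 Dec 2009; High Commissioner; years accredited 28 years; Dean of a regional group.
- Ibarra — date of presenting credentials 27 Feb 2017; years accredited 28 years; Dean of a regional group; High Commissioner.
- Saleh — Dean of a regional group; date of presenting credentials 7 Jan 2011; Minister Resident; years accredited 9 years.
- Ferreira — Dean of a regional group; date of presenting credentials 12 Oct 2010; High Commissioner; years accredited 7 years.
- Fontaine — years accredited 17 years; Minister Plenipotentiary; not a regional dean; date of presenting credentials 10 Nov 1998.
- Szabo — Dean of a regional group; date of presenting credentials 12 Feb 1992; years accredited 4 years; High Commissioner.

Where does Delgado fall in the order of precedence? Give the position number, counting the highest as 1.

2

By class of mission: Ibarra, Delgado, Sato, Ferreira and Szabo (High Commissioner); then Fontaine (Minister Plenipotentiary); then Romero and Saleh (Minister Resident).
Ibarra, Delgado, Sato, Ferreira and Szabo are each Dean of a regional group, so the next rule applies.
Among Ibarra, Delgado, Sato, Ferreira and Szabo, by years accredited (higher first) (reversed rule for this group): Ibarra, Delgado and Sato (28 years) before Ferreira (7 years) before Szabo (4 years).
Among Ibarra, Delgado and Sato, by date of presenting credentials (later first): Ibarra (27 Feb 2017) before Delgado (14 May 2015) before Sato (11 Dec 2009).
Romero and Saleh are each Dean of a regional group, so the next rule applies.
Romero and Saleh both have years accredited 9 years, so the next rule applies.
Among Romero and Saleh, by date of presenting credentials (later first): Romero (22 Feb 2011) before Saleh (7 Jan 2011).
Order: Ibarra, Delgado, Sato, Ferreira, Szabo, Fontaine, Romero, Saleh. So position 2.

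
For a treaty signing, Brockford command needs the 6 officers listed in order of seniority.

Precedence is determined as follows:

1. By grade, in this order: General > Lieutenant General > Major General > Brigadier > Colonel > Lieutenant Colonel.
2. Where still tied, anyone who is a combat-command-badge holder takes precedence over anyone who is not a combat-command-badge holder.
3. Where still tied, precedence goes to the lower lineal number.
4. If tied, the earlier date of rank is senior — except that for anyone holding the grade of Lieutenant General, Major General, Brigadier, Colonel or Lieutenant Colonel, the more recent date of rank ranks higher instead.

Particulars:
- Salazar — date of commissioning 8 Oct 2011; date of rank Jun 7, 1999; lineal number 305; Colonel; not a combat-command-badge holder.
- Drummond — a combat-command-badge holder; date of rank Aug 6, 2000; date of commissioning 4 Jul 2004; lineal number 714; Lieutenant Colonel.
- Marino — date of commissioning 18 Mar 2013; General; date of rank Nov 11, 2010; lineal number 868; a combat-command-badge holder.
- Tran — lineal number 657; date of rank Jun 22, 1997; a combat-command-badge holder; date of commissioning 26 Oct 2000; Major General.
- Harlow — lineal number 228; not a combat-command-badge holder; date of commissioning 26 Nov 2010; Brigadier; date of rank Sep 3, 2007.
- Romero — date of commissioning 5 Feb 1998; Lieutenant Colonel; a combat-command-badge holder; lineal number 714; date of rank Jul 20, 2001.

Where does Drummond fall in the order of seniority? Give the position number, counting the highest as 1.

By grade: Marino (General); then Tran (Major General); then Harlow (Brigadier); then Salazar (Colonel); then Romero and Drummond (Lieutenant Colonel).
Romero and Drummond are each a combat-command-badge holder, so the next rule applies.
Romero and Drummond both have lineal number 714, so the next rule applies.
Among Romero and Drummond, by date of rank (later first) (reversed rule for this group): Romero (Jul 20, 2001) before Drummond (Aug 6, 2000).
Order: Marino, Tran, Harlow, Salazar, Romero, Drummond. So position 6.

6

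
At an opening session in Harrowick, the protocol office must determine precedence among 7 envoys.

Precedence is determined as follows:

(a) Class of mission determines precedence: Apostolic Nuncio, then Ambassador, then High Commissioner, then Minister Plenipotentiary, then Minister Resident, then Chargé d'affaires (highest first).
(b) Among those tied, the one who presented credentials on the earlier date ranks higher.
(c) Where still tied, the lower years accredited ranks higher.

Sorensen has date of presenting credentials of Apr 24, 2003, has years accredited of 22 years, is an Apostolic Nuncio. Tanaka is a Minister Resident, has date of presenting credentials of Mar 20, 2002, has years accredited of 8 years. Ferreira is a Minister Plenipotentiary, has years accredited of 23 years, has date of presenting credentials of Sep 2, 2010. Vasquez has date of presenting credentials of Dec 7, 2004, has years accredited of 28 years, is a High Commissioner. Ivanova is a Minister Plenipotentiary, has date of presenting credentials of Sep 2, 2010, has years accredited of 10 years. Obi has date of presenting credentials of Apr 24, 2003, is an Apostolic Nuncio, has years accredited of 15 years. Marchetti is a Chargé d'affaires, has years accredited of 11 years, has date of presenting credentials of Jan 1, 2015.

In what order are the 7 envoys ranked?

Obi, Sorensen, Vasquez, Ivanova, Ferreira, Tanaka, Marchetti

By class of mission: Obi and Sorensen (Apostolic Nuncio); then Vasquez (High Commissioner); then Ivanova and Ferreira (Minister Plenipotentiary); then Tanaka (Minister Resident); then Marchetti (Chargé d'affaires).
Obi and Sorensen both have date of presenting credentials Apr 24, 2003, so the next rule applies.
Among Obi and Sorensen, by years accredited (lower first): Obi (15 years) before Sorensen (22 years).
Ivanova and Ferreira both have date of presenting credentials Sep 2, 2010, so the next rule applies.
Among Ivanova and Ferreira, by years accredited (lower first): Ivanova (10 years) before Ferreira (23 years).
Full order: Obi, Sorensen, Vasquez, Ivanova, Ferreira, Tanaka, Marchetti.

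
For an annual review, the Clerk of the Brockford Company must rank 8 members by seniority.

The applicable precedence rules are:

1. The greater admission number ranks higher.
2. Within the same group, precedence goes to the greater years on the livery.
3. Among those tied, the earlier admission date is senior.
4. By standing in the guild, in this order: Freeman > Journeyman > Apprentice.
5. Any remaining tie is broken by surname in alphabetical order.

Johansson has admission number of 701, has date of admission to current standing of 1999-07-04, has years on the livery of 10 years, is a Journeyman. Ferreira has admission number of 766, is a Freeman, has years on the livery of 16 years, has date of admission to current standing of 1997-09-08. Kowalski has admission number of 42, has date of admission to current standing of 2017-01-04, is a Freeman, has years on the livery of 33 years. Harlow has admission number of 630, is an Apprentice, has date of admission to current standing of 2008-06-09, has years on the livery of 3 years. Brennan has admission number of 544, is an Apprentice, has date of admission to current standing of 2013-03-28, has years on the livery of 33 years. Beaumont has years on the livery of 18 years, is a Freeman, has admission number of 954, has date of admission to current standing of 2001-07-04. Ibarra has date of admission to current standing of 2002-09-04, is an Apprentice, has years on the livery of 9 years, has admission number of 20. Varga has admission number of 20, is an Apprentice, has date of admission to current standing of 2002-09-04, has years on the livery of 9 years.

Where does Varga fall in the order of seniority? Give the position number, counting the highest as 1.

8

By admission number (higher first): Beaumont (954); then Ferreira (766); then Johansson (701); then Harlow (630); then Brennan (544); then Kowalski (42); then Ibarra and Varga (both 20).
Ibarra and Varga both have years on the livery 9 years, so the next rule applies.
Ibarra and Varga both have date of admission to current standing 2002-09-04, so the next rule applies.
Ibarra and Varga are each Apprentice, so the next rule applies.
Among Ibarra and Varga, alphabetically by surname: Ibarra before Varga.
Order: Beaumont, Ferreira, Johansson, Harlow, Brennan, Kowalski, Ibarra, Varga. So position 8.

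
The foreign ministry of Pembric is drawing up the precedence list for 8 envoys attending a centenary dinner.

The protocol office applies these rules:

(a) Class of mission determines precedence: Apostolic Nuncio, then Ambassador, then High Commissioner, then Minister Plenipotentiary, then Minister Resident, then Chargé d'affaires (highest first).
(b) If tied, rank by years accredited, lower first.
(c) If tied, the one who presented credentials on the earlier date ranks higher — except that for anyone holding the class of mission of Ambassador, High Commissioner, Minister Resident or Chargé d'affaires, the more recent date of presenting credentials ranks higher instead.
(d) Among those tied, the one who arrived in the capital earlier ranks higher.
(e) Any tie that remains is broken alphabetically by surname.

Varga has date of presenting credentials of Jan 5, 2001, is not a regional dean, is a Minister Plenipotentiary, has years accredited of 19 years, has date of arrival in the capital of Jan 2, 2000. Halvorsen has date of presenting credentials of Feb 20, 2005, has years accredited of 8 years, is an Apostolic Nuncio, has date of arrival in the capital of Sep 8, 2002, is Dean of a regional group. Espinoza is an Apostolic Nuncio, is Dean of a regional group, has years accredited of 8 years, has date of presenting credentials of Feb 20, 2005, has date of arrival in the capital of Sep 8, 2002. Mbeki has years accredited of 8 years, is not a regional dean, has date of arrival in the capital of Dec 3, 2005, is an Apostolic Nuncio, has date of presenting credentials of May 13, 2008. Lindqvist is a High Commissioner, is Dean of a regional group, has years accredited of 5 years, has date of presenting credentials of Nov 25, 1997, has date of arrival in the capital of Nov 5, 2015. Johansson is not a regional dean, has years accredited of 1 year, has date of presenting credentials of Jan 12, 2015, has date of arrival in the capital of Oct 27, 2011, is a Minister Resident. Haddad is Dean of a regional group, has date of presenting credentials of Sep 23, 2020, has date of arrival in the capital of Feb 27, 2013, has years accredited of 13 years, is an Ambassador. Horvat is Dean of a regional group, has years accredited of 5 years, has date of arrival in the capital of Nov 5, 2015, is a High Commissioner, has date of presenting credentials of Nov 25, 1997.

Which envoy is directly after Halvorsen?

Mbeki

By class of mission: Espinoza, Halvorsen and Mbeki (Apostolic Nuncio); then Haddad (Ambassador); then Horvat and Lindqvist (High Commissioner); then Varga (Minister Plenipotentiary); then Johansson (Minister Resident).
Espinoza, Halvorsen and Mbeki all have years accredited 8 years, so the next rule applies.
Among Espinoza, Halvorsen and Mbeki, by date of presenting credentials (earlier first): Espinoza and Halvorsen (Feb 20, 2005) before Mbeki (May 13, 2008).
Espinoza and Halvorsen both have date of arrival in the capital Sep 8, 2002, so the next rule applies.
Among Espinoza and Halvorsen, alphabetically by surname: Espinoza before Halvorsen.
Horvat and Lindqvist both have years accredited 5 years, so the next rule applies.
Horvat and Lindqvist both have date of presenting credentials Nov 25, 1997, so the next rule applies.
Horvat and Lindqvist both have date of arrival in the capital Nov 5, 2015, so the next rule applies.
Among Horvat and Lindqvist, alphabetically by surname: Horvat before Lindqvist.
Order: Espinoza, Halvorsen, Mbeki, Haddad, Horvat, Lindqvist, Varga, Johansson.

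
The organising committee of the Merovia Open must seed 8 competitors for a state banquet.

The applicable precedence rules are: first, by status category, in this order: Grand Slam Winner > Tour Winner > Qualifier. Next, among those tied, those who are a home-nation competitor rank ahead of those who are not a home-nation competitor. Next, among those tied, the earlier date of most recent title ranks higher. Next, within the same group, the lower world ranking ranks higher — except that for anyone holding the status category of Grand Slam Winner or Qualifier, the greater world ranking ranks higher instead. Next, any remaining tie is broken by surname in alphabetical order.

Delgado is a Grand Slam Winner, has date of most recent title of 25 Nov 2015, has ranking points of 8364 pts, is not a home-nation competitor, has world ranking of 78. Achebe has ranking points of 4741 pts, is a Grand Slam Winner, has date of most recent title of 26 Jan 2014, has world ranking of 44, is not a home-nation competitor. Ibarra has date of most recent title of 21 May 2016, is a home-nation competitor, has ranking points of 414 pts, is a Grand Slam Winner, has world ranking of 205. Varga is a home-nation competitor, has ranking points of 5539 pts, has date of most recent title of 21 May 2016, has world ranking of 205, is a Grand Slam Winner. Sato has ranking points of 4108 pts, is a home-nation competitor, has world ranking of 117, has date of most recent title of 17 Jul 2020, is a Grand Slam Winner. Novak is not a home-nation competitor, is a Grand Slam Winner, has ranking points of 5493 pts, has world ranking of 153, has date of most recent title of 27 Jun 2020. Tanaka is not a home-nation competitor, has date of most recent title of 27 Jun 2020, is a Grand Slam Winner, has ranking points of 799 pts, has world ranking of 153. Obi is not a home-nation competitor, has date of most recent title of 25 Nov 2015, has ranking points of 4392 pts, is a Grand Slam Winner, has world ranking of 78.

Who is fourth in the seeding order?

Achebe

By status category: Ibarra, Varga, Sato, Achebe, Delgado, Obi, Novak and Tanaka (Grand Slam Winner).
Among Ibarra, Varga, Sato, Achebe, Delgado, Obi, Novak and Tanaka, a home-nation competitor before not a home-nation competitor: Ibarra, Varga and Sato (a home-nation competitor) before Achebe, Delgado, Obi, Novak and Tanaka (not a home-nation competitor).
Among Ibarra, Varga and Sato, by date of most recent title (earlier first): Ibarra and Varga (21 May 2016) before Sato (17 Jul 2020).
Ibarra and Varga both have world ranking 205, so the next rule applies.
Among Ibarra and Varga, alphabetically by surname: Ibarra before Varga.
Among Achebe, Delgado, Obi, Novak and Tanaka, by date of most recent title (earlier first): Achebe (26 Jan 2014) before Delgado and Obi (25 Nov 2015) before Novak and Tanaka (27 Jun 2020).
Delgado and Obi both have world ranking 78, so the next rule applies.
Among Delgado and Obi, alphabetically by surname: Delgado before Obi.
Novak and Tanaka both have world ranking 153, so the next rule applies.
Among Novak and Tanaka, alphabetically by surname: Novak before Tanaka.
Order: Ibarra, Varga, Sato, Achebe, Delgado, Obi, Novak, Tanaka.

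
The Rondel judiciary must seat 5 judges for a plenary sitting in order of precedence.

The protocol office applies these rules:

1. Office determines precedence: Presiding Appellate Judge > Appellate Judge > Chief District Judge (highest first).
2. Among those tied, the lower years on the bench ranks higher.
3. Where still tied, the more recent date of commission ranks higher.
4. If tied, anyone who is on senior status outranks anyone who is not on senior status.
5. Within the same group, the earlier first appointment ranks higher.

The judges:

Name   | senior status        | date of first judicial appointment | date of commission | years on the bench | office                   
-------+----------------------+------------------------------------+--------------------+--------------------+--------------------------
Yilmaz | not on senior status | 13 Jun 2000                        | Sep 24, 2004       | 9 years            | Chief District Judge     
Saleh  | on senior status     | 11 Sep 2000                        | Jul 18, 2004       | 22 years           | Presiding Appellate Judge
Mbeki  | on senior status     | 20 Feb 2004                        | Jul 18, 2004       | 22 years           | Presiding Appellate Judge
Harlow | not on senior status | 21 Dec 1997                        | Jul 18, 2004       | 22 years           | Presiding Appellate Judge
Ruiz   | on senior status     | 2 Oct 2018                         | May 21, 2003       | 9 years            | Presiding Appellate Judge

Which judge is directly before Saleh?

By office: Ruiz, Saleh, Mbeki and Harlow (Presiding Appellate Judge); then Yilmaz (Chief District Judge).
Among Ruiz, Saleh, Mbeki and Harlow, by years on the bench (lower first): Ruiz (9 years) before Saleh, Mbeki and Harlow (22 years).
Saleh, Mbeki and Harlow all have date of commission Jul 18, 2004, so the next rule applies.
Among Saleh, Mbeki and Harlow, on senior status before not on senior status: Saleh and Mbeki (on senior status) before Harlow (not on senior status).
Among Saleh and Mbeki, by date of first judicial appointment (earlier first): Saleh (11 Sep 2000) before Mbeki (20 Feb 2004).
Order: Ruiz, Saleh, Mbeki, Harlow, Yilmaz.

Ruiz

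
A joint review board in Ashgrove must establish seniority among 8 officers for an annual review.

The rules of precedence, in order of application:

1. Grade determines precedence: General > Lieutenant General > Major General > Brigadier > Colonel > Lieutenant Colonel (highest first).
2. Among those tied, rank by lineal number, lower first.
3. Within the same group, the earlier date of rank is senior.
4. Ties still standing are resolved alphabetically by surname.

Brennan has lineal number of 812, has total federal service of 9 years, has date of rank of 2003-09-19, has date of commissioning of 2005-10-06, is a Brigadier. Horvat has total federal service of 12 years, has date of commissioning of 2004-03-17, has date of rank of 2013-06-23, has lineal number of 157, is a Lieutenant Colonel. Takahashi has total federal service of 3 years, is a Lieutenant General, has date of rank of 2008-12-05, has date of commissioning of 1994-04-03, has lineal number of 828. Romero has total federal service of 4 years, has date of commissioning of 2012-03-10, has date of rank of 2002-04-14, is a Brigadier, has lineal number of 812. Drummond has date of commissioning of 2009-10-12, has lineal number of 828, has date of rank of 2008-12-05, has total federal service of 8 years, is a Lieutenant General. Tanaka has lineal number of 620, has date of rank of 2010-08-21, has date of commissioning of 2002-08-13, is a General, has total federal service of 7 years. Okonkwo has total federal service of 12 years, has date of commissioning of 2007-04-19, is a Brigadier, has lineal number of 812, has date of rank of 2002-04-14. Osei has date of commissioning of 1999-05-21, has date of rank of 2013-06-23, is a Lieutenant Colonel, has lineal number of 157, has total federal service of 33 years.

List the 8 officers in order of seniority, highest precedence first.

By grade: Tanaka (General); then Drummond and Takahashi (Lieutenant General); then Okonkwo, Romero and Brennan (Brigadier); then Horvat and Osei (Lieutenant Colonel).
Drummond and Takahashi both have lineal number 828, so the next rule applies.
Drummond and Takahashi both have date of rank 2008-12-05, so the next rule applies.
Among Drummond and Takahashi, alphabetically by surname: Drummond before Takahashi.
Okonkwo, Romero and Brennan all have lineal number 812, so the next rule applies.
Among Okonkwo, Romero and Brennan, by date of rank (earlier first): Okonkwo and Romero (2002-04-14) before Brennan (2003-09-19).
Among Okonkwo and Romero, alphabetically by surname: Okonkwo before Romero.
Horvat and Osei both have lineal number 157, so the next rule applies.
Horvat and Osei both have date of rank 2013-06-23, so the next rule applies.
Among Horvat and Osei, alphabetically by surname: Horvat before Osei.
Full order: Tanaka, Drummond, Takahashi, Okonkwo, Romero, Brennan, Horvat, Osei.

Tanaka, Drummond, Takahashi, Okonkwo, Romero, Brennan, Horvat, Osei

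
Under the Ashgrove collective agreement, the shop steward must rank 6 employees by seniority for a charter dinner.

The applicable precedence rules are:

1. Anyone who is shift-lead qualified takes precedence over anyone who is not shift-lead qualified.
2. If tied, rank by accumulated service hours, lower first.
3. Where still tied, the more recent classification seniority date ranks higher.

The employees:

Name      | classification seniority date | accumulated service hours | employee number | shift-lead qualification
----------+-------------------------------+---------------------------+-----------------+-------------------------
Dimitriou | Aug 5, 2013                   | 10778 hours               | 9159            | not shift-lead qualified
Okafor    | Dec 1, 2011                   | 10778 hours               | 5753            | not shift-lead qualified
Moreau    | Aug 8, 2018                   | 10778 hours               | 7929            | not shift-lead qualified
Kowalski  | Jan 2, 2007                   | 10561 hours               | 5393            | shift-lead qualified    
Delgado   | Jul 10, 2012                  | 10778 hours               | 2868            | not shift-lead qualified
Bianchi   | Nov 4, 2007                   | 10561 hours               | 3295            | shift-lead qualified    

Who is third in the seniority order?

Moreau

By the first rule: Bianchi and Kowalski (both shift-lead qualified); then Moreau, Dimitriou, Delgado and Okafor (each not shift-lead qualified).
Bianchi and Kowalski both have accumulated service hours 10561 hours, so the next rule applies.
Among Bianchi and Kowalski, by classification seniority date (later first): Bianchi (Nov 4, 2007) before Kowalski (Jan 2, 2007).
Moreau, Dimitriou, Delgado and Okafor all have accumulated service hours 10778 hours, so the next rule applies.
Among Moreau, Dimitriou, Delgado and Okafor, by classification seniority date (later first): Moreau (Aug 8, 2018) before Dimitriou (Aug 5, 2013) before Delgado (Jul 10, 2012) before Okafor (Dec 1, 2011).
Order: Bianchi, Kowalski, Moreau, Dimitriou, Delgado, Okafor.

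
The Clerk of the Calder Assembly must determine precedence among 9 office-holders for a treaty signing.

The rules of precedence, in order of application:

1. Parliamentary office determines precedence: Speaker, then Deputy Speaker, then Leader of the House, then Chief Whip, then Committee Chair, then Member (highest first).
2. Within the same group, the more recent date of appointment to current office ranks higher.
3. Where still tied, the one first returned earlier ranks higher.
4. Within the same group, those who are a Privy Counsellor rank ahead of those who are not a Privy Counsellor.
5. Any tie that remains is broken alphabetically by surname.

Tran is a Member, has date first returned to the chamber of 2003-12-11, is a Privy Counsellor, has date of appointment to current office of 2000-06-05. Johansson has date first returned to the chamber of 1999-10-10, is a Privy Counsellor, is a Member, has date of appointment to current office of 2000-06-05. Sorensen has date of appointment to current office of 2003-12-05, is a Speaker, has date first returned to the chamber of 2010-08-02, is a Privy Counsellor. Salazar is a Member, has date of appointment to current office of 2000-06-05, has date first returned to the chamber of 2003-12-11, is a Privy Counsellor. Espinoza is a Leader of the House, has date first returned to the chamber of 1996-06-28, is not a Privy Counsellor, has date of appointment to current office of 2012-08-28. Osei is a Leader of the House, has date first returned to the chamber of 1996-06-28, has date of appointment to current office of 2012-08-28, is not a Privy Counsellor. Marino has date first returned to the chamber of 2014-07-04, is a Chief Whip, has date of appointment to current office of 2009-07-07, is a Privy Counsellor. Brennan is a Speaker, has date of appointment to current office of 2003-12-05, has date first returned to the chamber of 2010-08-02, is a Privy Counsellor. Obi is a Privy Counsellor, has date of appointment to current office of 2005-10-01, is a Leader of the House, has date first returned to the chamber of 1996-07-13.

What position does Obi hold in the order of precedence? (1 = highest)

By parliamentary office: Brennan and Sorensen (Speaker); then Espinoza, Osei and Obi (Leader of the House); then Marino (Chief Whip); then Johansson, Salazar and Tran (Member).
Brennan and Sorensen both have date of appointment to current office 2003-12-05, so the next rule applies.
Brennan and Sorensen both have date first returned to the chamber 2010-08-02, so the next rule applies.
Brennan and Sorensen are each a Privy Counsellor, so the next rule applies.
Among Brennan and Sorensen, alphabetically by surname: Brennan before Sorensen.
Among Espinoza, Osei and Obi, by date of appointment to current office (later first): Espinoza and Osei (2012-08-28) before Obi (2005-10-01).
Espinoza and Osei both have date first returned to the chamber 1996-06-28, so the next rule applies.
Espinoza and Osei are each not a Privy Counsellor, so the next rule applies.
Among Espinoza and Osei, alphabetically by surname: Espinoza before Osei.
Johansson, Salazar and Tran all have date of appointment to current office 2000-06-05, so the next rule applies.
Among Johansson, Salazar and Tran, by date first returned to the chamber (earlier first): Johansson (1999-10-10) before Salazar and Tran (2003-12-11).
Salazar and Tran are each a Privy Counsellor, so the next rule applies.
Among Salazar and Tran, alphabetically by surname: Salazar before Tran.
Order: Brennan, Sorensen, Espinoza, Osei, Obi, Marino, Johansson, Salazar, Tran. So position 5.

5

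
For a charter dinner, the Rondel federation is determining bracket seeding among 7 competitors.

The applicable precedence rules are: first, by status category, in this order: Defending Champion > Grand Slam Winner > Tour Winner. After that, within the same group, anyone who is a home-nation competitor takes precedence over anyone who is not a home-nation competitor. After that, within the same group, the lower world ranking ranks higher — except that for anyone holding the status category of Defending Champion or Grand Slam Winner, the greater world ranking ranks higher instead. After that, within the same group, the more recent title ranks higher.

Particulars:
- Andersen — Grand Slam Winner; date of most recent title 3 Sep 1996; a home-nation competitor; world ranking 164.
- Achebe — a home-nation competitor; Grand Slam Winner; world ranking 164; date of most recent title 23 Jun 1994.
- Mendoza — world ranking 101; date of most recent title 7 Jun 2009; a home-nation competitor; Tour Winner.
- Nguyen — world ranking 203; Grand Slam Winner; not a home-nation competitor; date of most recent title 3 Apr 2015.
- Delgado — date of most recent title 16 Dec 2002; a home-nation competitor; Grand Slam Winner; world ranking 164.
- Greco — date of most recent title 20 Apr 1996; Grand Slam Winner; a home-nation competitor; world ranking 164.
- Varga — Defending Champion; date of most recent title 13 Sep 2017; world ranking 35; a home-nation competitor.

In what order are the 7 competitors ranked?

Varga, Delgado, Andersen, Greco, Achebe, Nguyen, Mendoza

By status category: Varga (Defending Champion); then Delgado, Andersen, Greco, Achebe and Nguyen (Grand Slam Winner); then Mendoza (Tour Winner).
Among Delgado, Andersen, Greco, Achebe and Nguyen, a home-nation competitor before not a home-nation competitor: Delgado, Andersen, Greco and Achebe (a home-nation competitor) before Nguyen (not a home-nation competitor).
Delgado, Andersen, Greco and Achebe all have world ranking 164, so the next rule applies.
Among Delgado, Andersen, Greco and Achebe, by date of most recent title (later first): Delgado (16 Dec 2002) before Andersen (3 Sep 1996) before Greco (20 Apr 1996) before Achebe (23 Jun 1994).
Full order: Varga, Delgado, Andersen, Greco, Achebe, Nguyen, Mendoza.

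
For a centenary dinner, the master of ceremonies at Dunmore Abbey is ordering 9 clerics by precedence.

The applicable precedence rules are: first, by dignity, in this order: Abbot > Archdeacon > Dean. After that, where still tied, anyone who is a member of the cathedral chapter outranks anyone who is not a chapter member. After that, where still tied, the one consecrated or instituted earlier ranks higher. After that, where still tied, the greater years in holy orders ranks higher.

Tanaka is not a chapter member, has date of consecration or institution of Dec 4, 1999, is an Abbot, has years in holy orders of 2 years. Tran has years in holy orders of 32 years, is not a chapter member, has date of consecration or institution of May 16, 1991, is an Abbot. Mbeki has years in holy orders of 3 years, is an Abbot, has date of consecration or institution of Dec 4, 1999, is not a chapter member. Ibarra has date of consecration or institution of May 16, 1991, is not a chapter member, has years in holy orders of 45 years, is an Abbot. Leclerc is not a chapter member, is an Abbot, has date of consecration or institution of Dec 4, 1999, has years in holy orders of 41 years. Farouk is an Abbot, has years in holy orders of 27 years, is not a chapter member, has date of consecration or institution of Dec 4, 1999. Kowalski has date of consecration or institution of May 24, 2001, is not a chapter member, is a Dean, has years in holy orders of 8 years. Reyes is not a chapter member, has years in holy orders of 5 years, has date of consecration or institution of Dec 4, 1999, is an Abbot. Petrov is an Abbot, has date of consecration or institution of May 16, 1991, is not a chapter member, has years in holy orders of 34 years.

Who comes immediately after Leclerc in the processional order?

Farouk

By dignity: Ibarra, Petrov, Tran, Leclerc, Farouk, Reyes, Mbeki and Tanaka (Abbot); then Kowalski (Dean).
Ibarra, Petrov, Tran, Leclerc, Farouk, Reyes, Mbeki and Tanaka are each not a chapter member, so the next rule applies.
Among Ibarra, Petrov, Tran, Leclerc, Farouk, Reyes, Mbeki and Tanaka, by date of consecration or institution (earlier first): Ibarra, Petrov and Tran (May 16, 1991) before Leclerc, Farouk, Reyes, Mbeki and Tanaka (Dec 4, 1999).
Among Ibarra, Petrov and Tran, by years in holy orders (higher first): Ibarra (45 years) before Petrov (34 years) before Tran (32 years).
Among Leclerc, Farouk, Reyes, Mbeki and Tanaka, by years in holy orders (higher first): Leclerc (41 years) before Farouk (27 years) before Reyes (5 years) before Mbeki (3 years) before Tanaka (2 years).
Order: Ibarra, Petrov, Tran, Leclerc, Farouk, Reyes, Mbeki, Tanaka, Kowalski.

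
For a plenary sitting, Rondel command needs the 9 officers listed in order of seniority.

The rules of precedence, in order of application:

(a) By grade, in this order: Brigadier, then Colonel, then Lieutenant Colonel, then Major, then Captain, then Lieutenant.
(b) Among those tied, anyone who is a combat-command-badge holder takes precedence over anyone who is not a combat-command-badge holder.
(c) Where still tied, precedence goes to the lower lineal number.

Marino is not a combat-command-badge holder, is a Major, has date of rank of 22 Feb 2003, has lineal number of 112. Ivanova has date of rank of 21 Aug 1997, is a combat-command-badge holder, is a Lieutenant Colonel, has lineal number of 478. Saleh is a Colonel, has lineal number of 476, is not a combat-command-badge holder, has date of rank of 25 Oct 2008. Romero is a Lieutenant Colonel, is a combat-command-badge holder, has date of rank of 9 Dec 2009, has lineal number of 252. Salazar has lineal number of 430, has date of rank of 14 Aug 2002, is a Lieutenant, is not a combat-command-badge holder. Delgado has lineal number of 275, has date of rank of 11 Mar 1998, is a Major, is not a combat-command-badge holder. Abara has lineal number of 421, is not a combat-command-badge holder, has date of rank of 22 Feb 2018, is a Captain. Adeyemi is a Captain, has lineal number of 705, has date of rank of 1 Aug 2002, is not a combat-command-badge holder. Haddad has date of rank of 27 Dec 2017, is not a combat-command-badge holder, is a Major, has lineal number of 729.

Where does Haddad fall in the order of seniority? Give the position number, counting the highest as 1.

6

By grade: Saleh (Colonel); then Romero and Ivanova (Lieutenant Colonel); then Marino, Delgado and Haddad (Major); then Abara and Adeyemi (Captain); then Salazar (Lieutenant).
Romero and Ivanova are each a combat-command-badge holder, so the next rule applies.
Among Romero and Ivanova, by lineal number (lower first): Romero (252) before Ivanova (478).
Marino, Delgado and Haddad are each not a combat-command-badge holder, so the next rule applies.
Among Marino, Delgado and Haddad, by lineal number (lower first): Marino (112) before Delgado (275) before Haddad (729).
Abara and Adeyemi are each not a combat-command-badge holder, so the next rule applies.
Among Abara and Adeyemi, by lineal number (lower first): Abara (421) before Adeyemi (705).
Order: Saleh, Romero, Ivanova, Marino, Delgado, Haddad, Abara, Adeyemi, Salazar. So position 6.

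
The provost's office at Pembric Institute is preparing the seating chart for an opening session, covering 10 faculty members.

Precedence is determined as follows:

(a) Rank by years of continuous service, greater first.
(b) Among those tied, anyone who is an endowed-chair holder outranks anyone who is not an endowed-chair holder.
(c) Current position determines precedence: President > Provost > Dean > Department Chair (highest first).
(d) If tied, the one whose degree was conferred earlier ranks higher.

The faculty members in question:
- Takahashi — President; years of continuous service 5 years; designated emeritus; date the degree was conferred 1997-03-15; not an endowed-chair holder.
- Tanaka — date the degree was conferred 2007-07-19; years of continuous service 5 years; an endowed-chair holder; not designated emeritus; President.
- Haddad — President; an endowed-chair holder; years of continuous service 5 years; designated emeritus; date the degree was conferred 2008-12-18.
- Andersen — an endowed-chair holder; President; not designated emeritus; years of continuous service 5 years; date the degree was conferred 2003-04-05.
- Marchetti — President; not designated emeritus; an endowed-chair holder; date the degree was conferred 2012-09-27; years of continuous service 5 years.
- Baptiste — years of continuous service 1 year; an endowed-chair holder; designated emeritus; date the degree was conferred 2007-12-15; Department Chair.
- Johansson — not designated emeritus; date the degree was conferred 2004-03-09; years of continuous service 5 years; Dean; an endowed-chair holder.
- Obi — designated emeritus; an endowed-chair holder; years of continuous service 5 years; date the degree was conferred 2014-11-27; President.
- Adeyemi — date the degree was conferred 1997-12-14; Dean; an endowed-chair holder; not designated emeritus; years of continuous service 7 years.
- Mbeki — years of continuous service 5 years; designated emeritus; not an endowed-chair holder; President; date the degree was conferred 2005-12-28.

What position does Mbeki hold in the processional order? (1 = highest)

9

By years of continuous service (higher first): Adeyemi (7 years); then Andersen, Tanaka, Haddad, Marchetti, Obi, Johansson, Takahashi and Mbeki (each 5 years); then Baptiste (1 year).
Among Andersen, Tanaka, Haddad, Marchetti, Obi, Johansson, Takahashi and Mbeki, an endowed-chair holder before not an endowed-chair holder: Andersen, Tanaka, Haddad, Marchetti, Obi and Johansson (an endowed-chair holder) before Takahashi and Mbeki (not an endowed-chair holder).
Among Andersen, Tanaka, Haddad, Marchetti, Obi and Johansson, by current position: Andersen, Tanaka, Haddad, Marchetti and Obi (President) before Johansson (Dean).
Among Andersen, Tanaka, Haddad, Marchetti and Obi, by date the degree was conferred (earlier first): Andersen (2003-04-05) before Tanaka (2007-07-19) before Haddad (2008-12-18) before Marchetti (2012-09-27) before Obi (2014-11-27).
Takahashi and Mbeki are each President, so the next rule applies.
Among Takahashi and Mbeki, by date the degree was conferred (earlier first): Takahashi (1997-03-15) before Mbeki (2005-12-28).
Order: Adeyemi, Andersen, Tanaka, Haddad, Marchetti, Obi, Johansson, Takahashi, Mbeki, Baptiste. So position 9.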